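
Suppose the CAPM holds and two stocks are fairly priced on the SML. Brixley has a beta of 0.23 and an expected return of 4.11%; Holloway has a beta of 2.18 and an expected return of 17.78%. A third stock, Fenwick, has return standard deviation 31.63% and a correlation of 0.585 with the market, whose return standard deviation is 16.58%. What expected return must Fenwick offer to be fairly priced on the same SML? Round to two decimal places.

MRP = (17.78% − 4.11%) / (2.18 − 0.23) = 7.0103%
R_f = 4.11% − 0.23 × 7.0103% = 2.4976%
β_Fenwick = ρ·σ_i/σ_m = 0.585 × 31.63 / 16.58 = 1.1160
E(R_Fenwick) = R_f + β × MRP = 2.4976% + 1.1160 × 7.0103% = 10.32%

10.32%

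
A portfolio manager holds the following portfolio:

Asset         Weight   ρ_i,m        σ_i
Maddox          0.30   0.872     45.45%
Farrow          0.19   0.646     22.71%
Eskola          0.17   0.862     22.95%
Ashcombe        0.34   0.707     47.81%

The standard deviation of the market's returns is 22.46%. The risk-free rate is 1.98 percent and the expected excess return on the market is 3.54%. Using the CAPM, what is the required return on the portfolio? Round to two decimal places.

β_Maddox = 0.872 × 45.45% / 22.46% = 1.7646
β_Farrow = 0.646 × 22.71% / 22.46% = 0.6532
β_Eskola = 0.862 × 22.95% / 22.46% = 0.8808
β_Ashcombe = 0.707 × 47.81% / 22.46% = 1.5050
β_P = Σ w_i β_i = 0.30×1.7646 + 0.19×0.6532 + 0.17×0.8808 + 0.34×1.5050 = 1.3149
E(R_P) = R_f + β_P × MRP = 1.98% + 1.3149 × 3.54% = 6.63%

6.63%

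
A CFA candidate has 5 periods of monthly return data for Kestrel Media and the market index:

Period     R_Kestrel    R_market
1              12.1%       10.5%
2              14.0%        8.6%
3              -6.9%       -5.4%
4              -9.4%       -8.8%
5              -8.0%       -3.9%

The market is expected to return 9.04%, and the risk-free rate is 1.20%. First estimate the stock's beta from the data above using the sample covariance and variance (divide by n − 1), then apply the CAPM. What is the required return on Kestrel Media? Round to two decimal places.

11.41%

Mean R_i = (12.1 + 14.0 − 6.9 − 9.4 − 8.0) / 5 = 0.3600%
Mean R_m = (10.5 + 8.6 − 5.4 − 8.8 − 3.9) / 5 = 0.2000%
Σ(R_i − R̄_i)(R_m − R̄_m) = 398.2700  ⇒  Cov = 398.2700 / 4 = 99.5675
Σ(R_m − R̄_m)² = 305.8200  ⇒  Var(R_m) = 305.8200 / 4 = 76.4550
β = Cov / Var(R_m) = 99.5675 / 76.4550 = 1.3023
MRP = 9.04% − 1.20% = 7.84%
E(R) = R_f + β × MRP = 1.20% + 1.3023 × 7.84% = 11.41%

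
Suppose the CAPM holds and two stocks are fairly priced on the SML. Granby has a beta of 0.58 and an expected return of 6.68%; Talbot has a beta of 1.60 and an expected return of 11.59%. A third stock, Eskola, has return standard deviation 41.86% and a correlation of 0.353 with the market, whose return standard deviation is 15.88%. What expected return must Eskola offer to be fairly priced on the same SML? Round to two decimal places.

MRP = (11.59% − 6.68%) / (1.60 − 0.58) = 4.8137%
R_f = 6.68% − 0.58 × 4.8137% = 3.8881%
β_Eskola = ρ·σ_i/σ_m = 0.353 × 41.86 / 15.88 = 0.9305
E(R_Eskola) = R_f + β × MRP = 3.8881% + 0.9305 × 4.8137% = 8.37%

8.37%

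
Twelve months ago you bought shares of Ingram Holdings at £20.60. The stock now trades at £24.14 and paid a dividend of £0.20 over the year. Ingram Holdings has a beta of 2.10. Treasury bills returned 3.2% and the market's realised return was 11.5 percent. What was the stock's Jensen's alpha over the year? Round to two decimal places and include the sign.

-2.47%

Realised HPR = (P1 + D1 − P0) / P0 = (24.14 + 0.20 − 20.60) / 20.60 = 3.74 / 20.60 = 18.1553%
MRP = 11.5% − 3.2% = 8.30%
CAPM required = R_f + β·MRP = 3.2% + 2.10 × 8.3% = 20.6300%
α = realised − required = 18.1553% − 20.6300% = -2.47%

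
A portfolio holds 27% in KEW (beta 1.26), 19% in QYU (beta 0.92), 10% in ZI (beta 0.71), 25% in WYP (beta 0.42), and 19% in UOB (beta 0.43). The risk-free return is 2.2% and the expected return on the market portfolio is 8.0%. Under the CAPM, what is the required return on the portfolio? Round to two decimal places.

β_P = Σ w_i β_i = 0.27×1.26 + 0.19×0.92 + 0.10×0.71 + 0.25×0.42 + 0.19×0.43 = 0.7727
MRP = 8.0% − 2.2% = 5.80%
E(R_P) = R_f + β_P × MRP = 2.2% + 0.7727 × 5.8% = 6.68%

6.68%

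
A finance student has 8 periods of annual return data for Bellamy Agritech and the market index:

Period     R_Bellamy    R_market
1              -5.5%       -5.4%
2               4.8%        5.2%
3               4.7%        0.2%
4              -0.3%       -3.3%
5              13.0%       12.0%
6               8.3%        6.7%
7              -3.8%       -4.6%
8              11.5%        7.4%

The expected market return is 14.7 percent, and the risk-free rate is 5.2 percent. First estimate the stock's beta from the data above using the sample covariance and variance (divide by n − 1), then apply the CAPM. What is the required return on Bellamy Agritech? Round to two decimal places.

Mean R_i = (-5.5 + 4.8 + 4.7 − 0.3 + 13.0 + 8.3 − 3.8 + 11.5) / 8 = 4.0875%
Mean R_m = (-5.4 + 5.2 + 0.2 − 3.3 + 12.0 + 6.7 − 4.6 + 7.4) / 8 = 2.2750%
Σ(R_i − R̄_i)(R_m − R̄_m) = 296.3875  ⇒  Cov = 296.3875 / 7 = 42.3411
Σ(R_m − R̄_m)² = 290.5350  ⇒  Var(R_m) = 290.5350 / 7 = 41.5050
β = Cov / Var(R_m) = 42.3411 / 41.5050 = 1.0201
MRP = 14.7% − 5.2% = 9.50%
E(R) = R_f + β × MRP = 5.2% + 1.0201 × 9.5% = 14.89%

14.89%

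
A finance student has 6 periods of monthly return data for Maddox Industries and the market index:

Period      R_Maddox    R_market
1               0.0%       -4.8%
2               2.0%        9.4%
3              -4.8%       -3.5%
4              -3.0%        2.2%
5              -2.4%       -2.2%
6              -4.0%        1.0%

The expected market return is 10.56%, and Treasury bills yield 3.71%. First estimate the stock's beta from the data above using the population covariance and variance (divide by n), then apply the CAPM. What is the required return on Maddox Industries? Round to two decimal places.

5.48%

Mean R_i = (0.0 + 2.0 − 4.8 − 3.0 − 2.4 − 4.0) / 6 = -2.0333%
Mean R_m = (-4.8 + 9.4 − 3.5 + 2.2 − 2.2 + 1.0) / 6 = 0.3500%
Σ(R_i − R̄_i)(R_m − R̄_m) = 34.5500  ⇒  Cov = 34.5500 / 6 = 5.7583
Σ(R_m − R̄_m)² = 133.5950  ⇒  Var(R_m) = 133.5950 / 6 = 22.2658
β = Cov / Var(R_m) = 5.7583 / 22.2658 = 0.2586
MRP = 10.56% − 3.71% = 6.85%
E(R) = R_f + β × MRP = 3.71% + 0.2586 × 6.85% = 5.48%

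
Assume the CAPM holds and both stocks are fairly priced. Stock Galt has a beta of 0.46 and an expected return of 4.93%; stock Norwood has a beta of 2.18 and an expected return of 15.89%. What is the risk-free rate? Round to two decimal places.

2.00%

Both satisfy E(R) = R_f + β·MRP, so the slope of the SML is
MRP = (15.89% − 4.93%) / (2.18 − 0.46) = 10.96% / 1.72 = 6.3721%
R_f = E(R_Galt) − β_Galt·MRP = 4.93% − 0.46 × 6.3721% = 1.9988%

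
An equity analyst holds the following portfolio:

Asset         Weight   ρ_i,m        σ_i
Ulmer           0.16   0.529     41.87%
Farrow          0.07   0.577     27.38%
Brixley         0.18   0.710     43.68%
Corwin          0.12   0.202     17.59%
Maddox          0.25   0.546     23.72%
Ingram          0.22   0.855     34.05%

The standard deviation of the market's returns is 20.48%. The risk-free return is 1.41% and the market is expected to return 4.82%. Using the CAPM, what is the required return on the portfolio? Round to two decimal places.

4.79%

β_Ulmer = 0.529 × 41.87% / 20.48% = 1.0815
β_Farrow = 0.577 × 27.38% / 20.48% = 0.7714
β_Brixley = 0.710 × 43.68% / 20.48% = 1.5143
β_Corwin = 0.202 × 17.59% / 20.48% = 0.1735
β_Maddox = 0.546 × 23.72% / 20.48% = 0.6324
β_Ingram = 0.855 × 34.05% / 20.48% = 1.4215
β_P = Σ w_i β_i = 0.16×1.0815 + 0.07×0.7714 + 0.18×1.5143 + 0.12×0.1735 + 0.25×0.6324 + 0.22×1.4215 = 0.9913
MRP = 4.82% − 1.41% = 3.41%
E(R_P) = R_f + β_P × MRP = 1.41% + 0.9913 × 3.41% = 4.79%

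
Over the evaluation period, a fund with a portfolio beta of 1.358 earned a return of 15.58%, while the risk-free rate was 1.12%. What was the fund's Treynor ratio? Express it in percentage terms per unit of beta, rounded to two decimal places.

Treynor = (R_P − R_f) / β_P = (15.58% − 1.12%) / 1.3580 = 14.46% / 1.3580 = 10.65%

10.65%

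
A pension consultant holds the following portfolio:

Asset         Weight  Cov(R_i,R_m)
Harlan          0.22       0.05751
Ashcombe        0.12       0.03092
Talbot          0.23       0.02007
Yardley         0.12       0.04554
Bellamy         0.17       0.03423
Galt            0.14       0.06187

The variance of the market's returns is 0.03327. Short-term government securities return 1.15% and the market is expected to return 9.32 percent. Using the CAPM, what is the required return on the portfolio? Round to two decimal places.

11.20%

β_Harlan = 0.05751 / 0.03327 = 1.7286
β_Ashcombe = 0.03092 / 0.03327 = 0.9294
β_Talbot = 0.02007 / 0.03327 = 0.6032
β_Yardley = 0.04554 / 0.03327 = 1.3688
β_Bellamy = 0.03423 / 0.03327 = 1.0289
β_Galt = 0.06187 / 0.03327 = 1.8596
β_P = Σ w_i β_i = 0.22×1.7286 + 0.12×0.9294 + 0.23×0.6032 + 0.12×1.3688 + 0.17×1.0289 + 0.14×1.8596 = 1.2301
MRP = 9.32% − 1.15% = 8.17%
E(R_P) = R_f + β_P × MRP = 1.15% + 1.2301 × 8.17% = 11.20%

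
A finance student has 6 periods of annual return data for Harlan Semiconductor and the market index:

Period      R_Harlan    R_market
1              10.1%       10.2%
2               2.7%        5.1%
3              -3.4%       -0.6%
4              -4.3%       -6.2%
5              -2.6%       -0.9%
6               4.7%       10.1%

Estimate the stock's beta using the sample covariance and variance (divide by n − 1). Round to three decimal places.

0.793

Mean R_i = (10.1 + 2.7 − 3.4 − 4.3 − 2.6 + 4.7) / 6 = 1.2000%
Mean R_m = (10.2 + 5.1 − 0.6 − 6.2 − 0.9 + 10.1) / 6 = 2.9500%
Σ(R_i − R̄_i)(R_m − R̄_m) = 174.0600  ⇒  Cov = 174.0600 / 5 = 34.8120
Σ(R_m − R̄_m)² = 219.4550  ⇒  Var(R_m) = 219.4550 / 5 = 43.8910
β = Cov / Var(R_m) = 34.8120 / 43.8910 = 0.7931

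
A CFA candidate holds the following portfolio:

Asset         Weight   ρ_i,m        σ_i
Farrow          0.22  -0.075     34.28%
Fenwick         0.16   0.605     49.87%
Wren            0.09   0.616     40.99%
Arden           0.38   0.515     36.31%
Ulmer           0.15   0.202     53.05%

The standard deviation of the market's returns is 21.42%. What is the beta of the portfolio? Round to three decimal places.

0.712

β_Farrow = -0.075 × 34.28% / 21.42% = -0.1200
β_Fenwick = 0.605 × 49.87% / 21.42% = 1.4086
β_Wren = 0.616 × 40.99% / 21.42% = 1.1788
β_Arden = 0.515 × 36.31% / 21.42% = 0.8730
β_Ulmer = 0.202 × 53.05% / 21.42% = 0.5003
β_P = Σ w_i β_i = 0.22×-0.1200 + 0.16×1.4086 + 0.09×1.1788 + 0.38×0.8730 + 0.15×0.5003 = 0.7119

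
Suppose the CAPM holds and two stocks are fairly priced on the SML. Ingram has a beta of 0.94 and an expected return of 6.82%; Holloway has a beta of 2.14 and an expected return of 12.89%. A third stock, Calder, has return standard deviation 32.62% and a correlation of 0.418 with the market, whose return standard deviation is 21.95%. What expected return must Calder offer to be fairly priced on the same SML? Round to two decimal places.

MRP = (12.89% − 6.82%) / (2.14 − 0.94) = 5.0583%
R_f = 6.82% − 0.94 × 5.0583% = 2.0652%
β_Calder = ρ·σ_i/σ_m = 0.418 × 32.62 / 21.95 = 0.6212
E(R_Calder) = R_f + β × MRP = 2.0652% + 0.6212 × 5.0583% = 5.21%

5.21%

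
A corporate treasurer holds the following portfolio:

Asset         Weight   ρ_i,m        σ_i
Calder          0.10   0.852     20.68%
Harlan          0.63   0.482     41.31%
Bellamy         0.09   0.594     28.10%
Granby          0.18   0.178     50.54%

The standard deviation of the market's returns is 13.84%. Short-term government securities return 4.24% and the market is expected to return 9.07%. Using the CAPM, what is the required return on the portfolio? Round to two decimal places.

β_Calder = 0.852 × 20.68% / 13.84% = 1.2731
β_Harlan = 0.482 × 41.31% / 13.84% = 1.4387
β_Bellamy = 0.594 × 28.10% / 13.84% = 1.2060
β_Granby = 0.178 × 50.54% / 13.84% = 0.6500
β_P = Σ w_i β_i = 0.10×1.2731 + 0.63×1.4387 + 0.09×1.2060 + 0.18×0.6500 = 1.2592
MRP = 9.07% − 4.24% = 4.83%
E(R_P) = R_f + β_P × MRP = 4.24% + 1.2592 × 4.83% = 10.32%

10.32%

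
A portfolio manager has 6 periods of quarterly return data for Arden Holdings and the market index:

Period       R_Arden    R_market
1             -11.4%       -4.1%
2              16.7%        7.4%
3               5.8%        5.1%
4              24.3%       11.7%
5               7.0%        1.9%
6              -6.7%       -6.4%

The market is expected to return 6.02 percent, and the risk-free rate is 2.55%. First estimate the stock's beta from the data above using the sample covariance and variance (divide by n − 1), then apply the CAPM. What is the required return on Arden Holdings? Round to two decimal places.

Mean R_i = (-11.4 + 16.7 + 5.8 + 24.3 + 7.0 − 6.7) / 6 = 5.9500%
Mean R_m = (-4.1 + 7.4 + 5.1 + 11.7 + 1.9 − 6.4) / 6 = 2.6000%
Σ(R_i − R̄_i)(R_m − R̄_m) = 447.5700  ⇒  Cov = 447.5700 / 5 = 89.5140
Σ(R_m − R̄_m)² = 238.4800  ⇒  Var(R_m) = 238.4800 / 5 = 47.6960
β = Cov / Var(R_m) = 89.5140 / 47.6960 = 1.8768
MRP = 6.02% − 2.55% = 3.47%
E(R) = R_f + β × MRP = 2.55% + 1.8768 × 3.47% = 9.06%

9.06%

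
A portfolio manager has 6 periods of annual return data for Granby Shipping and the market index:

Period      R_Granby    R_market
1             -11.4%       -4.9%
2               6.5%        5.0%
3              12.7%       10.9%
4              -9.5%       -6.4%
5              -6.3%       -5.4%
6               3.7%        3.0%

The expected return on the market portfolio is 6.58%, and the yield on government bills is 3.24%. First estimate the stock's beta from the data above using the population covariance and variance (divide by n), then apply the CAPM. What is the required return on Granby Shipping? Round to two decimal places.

Mean R_i = (-11.4 + 6.5 + 12.7 − 9.5 − 6.3 + 3.7) / 6 = -0.7167%
Mean R_m = (-4.9 + 5.0 + 10.9 − 6.4 − 5.4 + 3.0) / 6 = 0.3667%
Σ(R_i − R̄_i)(R_m − R̄_m) = 334.2867  ⇒  Cov = 334.2867 / 6 = 55.7145
Σ(R_m − R̄_m)² = 246.1333  ⇒  Var(R_m) = 246.1333 / 6 = 41.0222
β = Cov / Var(R_m) = 55.7145 / 41.0222 = 1.3582
MRP = 6.58% − 3.24% = 3.34%
E(R) = R_f + β × MRP = 3.24% + 1.3582 × 3.34% = 7.78%

7.78%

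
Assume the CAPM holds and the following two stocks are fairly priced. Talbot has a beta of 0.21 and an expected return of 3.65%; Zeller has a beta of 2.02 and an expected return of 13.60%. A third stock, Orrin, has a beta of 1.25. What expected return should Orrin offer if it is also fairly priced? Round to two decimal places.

MRP (SML slope) = (13.60% − 3.65%) / (2.02 − 0.21) = 9.95% / 1.81 = 5.4972%
R_f (intercept) = 3.65% − 0.21 × 5.4972% = 2.4956%
E(R_Orrin) = R_f + β × MRP = 2.4956% + 1.25 × 5.4972% = 9.37%

9.37%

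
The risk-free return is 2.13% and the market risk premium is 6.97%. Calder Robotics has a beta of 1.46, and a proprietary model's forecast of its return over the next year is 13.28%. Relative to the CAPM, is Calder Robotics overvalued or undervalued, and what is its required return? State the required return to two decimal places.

Undervalued; required return 12.31%

Required return = R_f + β·MRP = 2.13% + 1.46 × 6.97% = 12.31%
Forecast 13.28% > required 12.31% → the stock plots above the SML → undervalued.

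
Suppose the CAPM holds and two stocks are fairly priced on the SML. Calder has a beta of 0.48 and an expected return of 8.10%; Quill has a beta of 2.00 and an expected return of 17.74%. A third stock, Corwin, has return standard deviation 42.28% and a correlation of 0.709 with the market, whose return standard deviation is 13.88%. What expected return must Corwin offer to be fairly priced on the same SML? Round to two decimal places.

MRP = (17.74% − 8.10%) / (2.00 − 0.48) = 6.3421%
R_f = 8.10% − 0.48 × 6.3421% = 5.0558%
β_Corwin = ρ·σ_i/σ_m = 0.709 × 42.28 / 13.88 = 2.1597
E(R_Corwin) = R_f + β × MRP = 5.0558% + 2.1597 × 6.3421% = 18.75%

18.75%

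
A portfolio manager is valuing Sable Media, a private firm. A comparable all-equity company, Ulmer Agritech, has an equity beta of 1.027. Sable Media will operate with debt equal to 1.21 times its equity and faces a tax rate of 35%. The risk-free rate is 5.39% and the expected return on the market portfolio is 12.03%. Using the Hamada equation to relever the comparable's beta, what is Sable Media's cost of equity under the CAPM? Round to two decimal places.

17.57%

β_L = β_U × [1 + (1 − t)(D/E)] = 1.027 × [1 + (1 − 0.35) × 1.21]
    = 1.027 × [1 + 0.65 × 1.21] = 1.027 × 1.7865 = 1.8347
MRP = 12.03% − 5.39% = 6.64%
E(R) = R_f + β_L × MRP = 5.39% + 1.8347 × 6.64% = 17.57%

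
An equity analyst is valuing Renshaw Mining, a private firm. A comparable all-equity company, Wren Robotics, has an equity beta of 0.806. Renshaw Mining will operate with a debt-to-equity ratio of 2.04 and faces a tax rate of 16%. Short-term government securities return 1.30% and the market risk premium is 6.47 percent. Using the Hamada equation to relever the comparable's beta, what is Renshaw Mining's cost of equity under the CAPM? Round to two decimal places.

15.45%

β_L = β_U × [1 + (1 − t)(D/E)] = 0.806 × [1 + (1 − 0.16) × 2.04]
    = 0.806 × [1 + 0.84 × 2.04] = 0.806 × 2.7136 = 2.1872
E(R) = R_f + β_L × MRP = 1.30% + 2.1872 × 6.47% = 15.45%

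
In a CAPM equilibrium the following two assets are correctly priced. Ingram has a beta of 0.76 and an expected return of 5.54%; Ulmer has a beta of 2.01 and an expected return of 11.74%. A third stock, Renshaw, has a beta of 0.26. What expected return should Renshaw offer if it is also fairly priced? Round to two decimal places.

3.06%

MRP (SML slope) = (11.74% − 5.54%) / (2.01 − 0.76) = 6.20% / 1.25 = 4.9600%
R_f (intercept) = 5.54% − 0.76 × 4.9600% = 1.7704%
E(R_Renshaw) = R_f + β × MRP = 1.7704% + 0.26 × 4.9600% = 3.06%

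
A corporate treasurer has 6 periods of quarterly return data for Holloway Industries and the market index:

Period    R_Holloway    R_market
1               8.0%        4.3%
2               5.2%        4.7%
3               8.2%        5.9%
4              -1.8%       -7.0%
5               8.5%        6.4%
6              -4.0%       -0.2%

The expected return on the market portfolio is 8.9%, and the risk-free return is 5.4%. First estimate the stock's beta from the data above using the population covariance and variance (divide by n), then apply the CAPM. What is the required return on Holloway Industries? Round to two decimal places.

Mean R_i = (8.0 + 5.2 + 8.2 − 1.8 + 8.5 − 4.0) / 6 = 4.0167%
Mean R_m = (4.3 + 4.7 + 5.9 − 7.0 + 6.4 − 0.2) / 6 = 2.3500%
Σ(R_i − R̄_i)(R_m − R̄_m) = 118.3850  ⇒  Cov = 118.3850 / 6 = 19.7308
Σ(R_m − R̄_m)² = 132.2550  ⇒  Var(R_m) = 132.2550 / 6 = 22.0425
β = Cov / Var(R_m) = 19.7308 / 22.0425 = 0.8951
MRP = 8.9% − 5.4% = 3.50%
E(R) = R_f + β × MRP = 5.4% + 0.8951 × 3.5% = 8.53%

8.53%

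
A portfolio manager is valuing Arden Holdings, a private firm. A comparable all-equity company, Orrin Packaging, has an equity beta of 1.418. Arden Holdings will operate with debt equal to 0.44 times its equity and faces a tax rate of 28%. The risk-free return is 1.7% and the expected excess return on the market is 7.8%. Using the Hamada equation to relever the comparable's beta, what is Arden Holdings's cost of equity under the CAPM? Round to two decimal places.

β_L = β_U × [1 + (1 − t)(D/E)] = 1.418 × [1 + (1 − 0.28) × 0.44]
    = 1.418 × [1 + 0.72 × 0.44] = 1.418 × 1.3168 = 1.8672
E(R) = R_f + β_L × MRP = 1.7% + 1.8672 × 7.8% = 16.26%

16.26%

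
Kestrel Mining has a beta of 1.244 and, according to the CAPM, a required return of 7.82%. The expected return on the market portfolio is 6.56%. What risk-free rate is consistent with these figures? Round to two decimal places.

E(R) = R_f + β(E(R_m) − R_f) = R_f(1 − β) + β·E(R_m)
7.82% = R_f × (1 − 1.244) + 1.244 × 6.56%
7.82% = R_f × -0.244 + 8.16064%
R_f = (7.82% − 8.16064%) / -0.244 = 1.40%

1.40%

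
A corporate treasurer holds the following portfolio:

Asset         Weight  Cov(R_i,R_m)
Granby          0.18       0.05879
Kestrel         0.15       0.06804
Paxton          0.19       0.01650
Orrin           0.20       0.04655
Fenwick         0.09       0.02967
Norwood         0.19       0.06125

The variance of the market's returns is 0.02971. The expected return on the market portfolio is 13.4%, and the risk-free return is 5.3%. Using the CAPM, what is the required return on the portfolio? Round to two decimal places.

β_Granby = 0.05879 / 0.02971 = 1.9788
β_Kestrel = 0.06804 / 0.02971 = 2.2901
β_Paxton = 0.01650 / 0.02971 = 0.5554
β_Orrin = 0.04655 / 0.02971 = 1.5668
β_Fenwick = 0.02967 / 0.02971 = 0.9987
β_Norwood = 0.06125 / 0.02971 = 2.0616
β_P = Σ w_i β_i = 0.18×1.9788 + 0.15×2.2901 + 0.19×0.5554 + 0.20×1.5668 + 0.09×0.9987 + 0.19×2.0616 = 1.6002
MRP = 13.4% − 5.3% = 8.10%
E(R_P) = R_f + β_P × MRP = 5.3% + 1.6002 × 8.1% = 18.26%

18.26%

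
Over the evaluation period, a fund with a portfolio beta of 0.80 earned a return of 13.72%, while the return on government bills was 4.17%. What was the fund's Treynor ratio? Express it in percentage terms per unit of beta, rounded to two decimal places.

11.94%

Treynor = (R_P − R_f) / β_P = (13.72% − 4.17%) / 0.8000 = 9.55% / 0.8000 = 11.94%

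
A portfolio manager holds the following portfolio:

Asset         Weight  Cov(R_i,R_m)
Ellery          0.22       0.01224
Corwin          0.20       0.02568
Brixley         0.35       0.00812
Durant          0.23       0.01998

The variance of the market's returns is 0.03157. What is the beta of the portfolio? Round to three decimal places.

0.484

β_Ellery = 0.01224 / 0.03157 = 0.3877
β_Corwin = 0.02568 / 0.03157 = 0.8134
β_Brixley = 0.00812 / 0.03157 = 0.2572
β_Durant = 0.01998 / 0.03157 = 0.6329
β_P = Σ w_i β_i = 0.22×0.3877 + 0.20×0.8134 + 0.35×0.2572 + 0.23×0.6329 = 0.4836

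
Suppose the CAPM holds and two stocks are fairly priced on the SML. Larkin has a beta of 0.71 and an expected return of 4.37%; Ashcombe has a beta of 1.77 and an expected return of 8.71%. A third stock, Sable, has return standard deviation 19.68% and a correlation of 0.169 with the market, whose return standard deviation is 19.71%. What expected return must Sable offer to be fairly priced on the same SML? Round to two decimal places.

MRP = (8.71% − 4.37%) / (1.77 − 0.71) = 4.0943%
R_f = 4.37% − 0.71 × 4.0943% = 1.4630%
β_Sable = ρ·σ_i/σ_m = 0.169 × 19.68 / 19.71 = 0.1687
E(R_Sable) = R_f + β × MRP = 1.4630% + 0.1687 × 4.0943% = 2.15%

2.15%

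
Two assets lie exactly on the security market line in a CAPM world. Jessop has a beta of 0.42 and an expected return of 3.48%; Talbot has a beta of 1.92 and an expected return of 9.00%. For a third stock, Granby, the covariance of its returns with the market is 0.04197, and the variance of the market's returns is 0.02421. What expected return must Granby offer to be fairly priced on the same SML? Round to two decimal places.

8.31%

MRP = (9.00% − 3.48%) / (1.92 − 0.42) = 3.6800%
R_f = 3.48% − 0.42 × 3.6800% = 1.9344%
β_Granby = Cov / Var(R_m) = 0.04197 / 0.02421 = 1.7336
E(R_Granby) = R_f + β × MRP = 1.9344% + 1.7336 × 3.6800% = 8.31%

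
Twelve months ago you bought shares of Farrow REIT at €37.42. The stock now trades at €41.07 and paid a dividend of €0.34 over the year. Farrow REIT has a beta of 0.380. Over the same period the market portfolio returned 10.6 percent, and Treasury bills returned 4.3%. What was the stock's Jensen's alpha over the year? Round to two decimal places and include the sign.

Realised HPR = (P1 + D1 − P0) / P0 = (41.07 + 0.34 − 37.42) / 37.42 = 3.99 / 37.42 = 10.6627%
MRP = 10.6% − 4.3% = 6.30%
CAPM required = R_f + β·MRP = 4.3% + 0.380 × 6.3% = 6.6940%
α = realised − required = 10.6627% − 6.6940% = +3.97%

+3.97%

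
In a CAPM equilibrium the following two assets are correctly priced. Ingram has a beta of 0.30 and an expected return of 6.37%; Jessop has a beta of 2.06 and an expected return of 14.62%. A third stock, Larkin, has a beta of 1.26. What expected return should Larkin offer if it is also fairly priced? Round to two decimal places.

10.87%

MRP (SML slope) = (14.62% − 6.37%) / (2.06 − 0.30) = 8.25% / 1.76 = 4.6875%
R_f (intercept) = 6.37% − 0.30 × 4.6875% = 4.9638%
E(R_Larkin) = R_f + β × MRP = 4.9638% + 1.26 × 4.6875% = 10.87%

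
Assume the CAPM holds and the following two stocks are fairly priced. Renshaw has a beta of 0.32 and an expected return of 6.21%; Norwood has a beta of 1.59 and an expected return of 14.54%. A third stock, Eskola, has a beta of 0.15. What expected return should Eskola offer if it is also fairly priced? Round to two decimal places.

MRP (SML slope) = (14.54% − 6.21%) / (1.59 − 0.32) = 8.33% / 1.27 = 6.5591%
R_f (intercept) = 6.21% − 0.32 × 6.5591% = 4.1111%
E(R_Eskola) = R_f + β × MRP = 4.1111% + 0.15 × 6.5591% = 5.09%

5.09%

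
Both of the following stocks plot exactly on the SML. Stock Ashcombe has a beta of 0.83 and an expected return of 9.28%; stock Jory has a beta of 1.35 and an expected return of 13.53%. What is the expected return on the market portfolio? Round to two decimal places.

10.67%

Both satisfy E(R) = R_f + β·MRP, so the slope of the SML is
MRP = (13.53% − 9.28%) / (1.35 − 0.83) = 4.25% / 0.52 = 8.1731%
R_f = E(R_Ashcombe) − β_Ashcombe·MRP = 9.28% − 0.83 × 8.1731% = 2.4963%
E(R_m) = R_f + MRP = 2.4963% + 8.1731% = 10.67%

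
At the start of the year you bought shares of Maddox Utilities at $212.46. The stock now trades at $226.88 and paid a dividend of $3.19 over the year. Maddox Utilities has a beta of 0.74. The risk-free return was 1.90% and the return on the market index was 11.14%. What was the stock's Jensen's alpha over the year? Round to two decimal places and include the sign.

-0.45%

Realised HPR = (P1 + D1 − P0) / P0 = (226.88 + 3.19 − 212.46) / 212.46 = 17.61 / 212.46 = 8.2886%
MRP = 11.14% − 1.90% = 9.24%
CAPM required = R_f + β·MRP = 1.90% + 0.74 × 9.24% = 8.7376%
α = realised − required = 8.2886% − 8.7376% = -0.45%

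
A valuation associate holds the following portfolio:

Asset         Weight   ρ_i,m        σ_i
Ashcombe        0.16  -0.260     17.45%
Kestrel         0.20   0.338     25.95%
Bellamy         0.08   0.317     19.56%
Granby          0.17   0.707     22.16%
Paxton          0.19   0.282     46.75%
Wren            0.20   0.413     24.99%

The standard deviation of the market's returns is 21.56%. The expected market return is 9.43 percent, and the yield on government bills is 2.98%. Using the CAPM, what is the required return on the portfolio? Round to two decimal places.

5.60%

β_Ashcombe = -0.260 × 17.45% / 21.56% = -0.2104
β_Kestrel = 0.338 × 25.95% / 21.56% = 0.4068
β_Bellamy = 0.317 × 19.56% / 21.56% = 0.2876
β_Granby = 0.707 × 22.16% / 21.56% = 0.7267
β_Paxton = 0.282 × 46.75% / 21.56% = 0.6115
β_Wren = 0.413 × 24.99% / 21.56% = 0.4787
β_P = Σ w_i β_i = 0.16×-0.2104 + 0.20×0.4068 + 0.08×0.2876 + 0.17×0.7267 + 0.19×0.6115 + 0.20×0.4787 = 0.4062
MRP = 9.43% − 2.98% = 6.45%
E(R_P) = R_f + β_P × MRP = 2.98% + 0.4062 × 6.45% = 5.60%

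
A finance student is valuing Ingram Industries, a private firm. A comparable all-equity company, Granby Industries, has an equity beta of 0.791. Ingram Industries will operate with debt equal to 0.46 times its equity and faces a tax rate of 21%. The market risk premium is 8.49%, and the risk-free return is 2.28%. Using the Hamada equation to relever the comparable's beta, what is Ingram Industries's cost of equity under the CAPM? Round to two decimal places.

11.44%

β_L = β_U × [1 + (1 − t)(D/E)] = 0.791 × [1 + (1 − 0.21) × 0.46]
    = 0.791 × [1 + 0.79 × 0.46] = 0.791 × 1.3634 = 1.0784
E(R) = R_f + β_L × MRP = 2.28% + 1.0784 × 8.49% = 11.44%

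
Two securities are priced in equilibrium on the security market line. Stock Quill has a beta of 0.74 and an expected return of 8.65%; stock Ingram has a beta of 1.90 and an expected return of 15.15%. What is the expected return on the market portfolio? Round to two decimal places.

Both satisfy E(R) = R_f + β·MRP, so the slope of the SML is
MRP = (15.15% − 8.65%) / (1.90 − 0.74) = 6.50% / 1.16 = 5.6034%
R_f = E(R_Quill) − β_Quill·MRP = 8.65% − 0.74 × 5.6034% = 4.5035%
E(R_m) = R_f + MRP = 4.5035% + 5.6034% = 10.11%

10.11%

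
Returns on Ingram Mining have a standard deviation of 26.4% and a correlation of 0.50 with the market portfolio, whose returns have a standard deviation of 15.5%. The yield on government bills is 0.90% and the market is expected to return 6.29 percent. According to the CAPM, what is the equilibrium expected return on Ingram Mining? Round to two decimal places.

5.49%

β = ρ × σ_i / σ_m = 0.50 × 26.4% / 15.5% = 0.8516
MRP = 6.29% − 0.90% = 5.39%
E(R) = 0.90% + 0.8516 × 5.39% = 5.49%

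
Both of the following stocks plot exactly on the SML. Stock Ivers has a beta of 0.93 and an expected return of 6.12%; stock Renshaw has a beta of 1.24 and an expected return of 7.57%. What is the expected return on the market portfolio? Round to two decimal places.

Both satisfy E(R) = R_f + β·MRP, so the slope of the SML is
MRP = (7.57% − 6.12%) / (1.24 − 0.93) = 1.45% / 0.31 = 4.6774%
R_f = E(R_Ivers) − β_Ivers·MRP = 6.12% − 0.93 × 4.6774% = 1.7700%
E(R_m) = R_f + MRP = 1.7700% + 4.6774% = 6.45%

6.45%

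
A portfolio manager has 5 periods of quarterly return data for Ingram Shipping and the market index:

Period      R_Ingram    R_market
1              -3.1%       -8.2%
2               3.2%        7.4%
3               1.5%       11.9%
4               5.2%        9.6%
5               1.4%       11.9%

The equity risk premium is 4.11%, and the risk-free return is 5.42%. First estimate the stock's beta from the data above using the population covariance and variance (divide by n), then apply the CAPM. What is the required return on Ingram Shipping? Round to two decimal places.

6.58%

Mean R_i = (-3.1 + 3.2 + 1.5 + 5.2 + 1.4) / 5 = 1.6400%
Mean R_m = (-8.2 + 7.4 + 11.9 + 9.6 + 11.9) / 5 = 6.5200%
Σ(R_i − R̄_i)(R_m − R̄_m) = 80.0660  ⇒  Cov = 80.0660 / 5 = 16.0132
Σ(R_m − R̄_m)² = 284.8280  ⇒  Var(R_m) = 284.8280 / 5 = 56.9656
β = Cov / Var(R_m) = 16.0132 / 56.9656 = 0.2811
E(R) = R_f + β × MRP = 5.42% + 0.2811 × 4.11% = 6.58%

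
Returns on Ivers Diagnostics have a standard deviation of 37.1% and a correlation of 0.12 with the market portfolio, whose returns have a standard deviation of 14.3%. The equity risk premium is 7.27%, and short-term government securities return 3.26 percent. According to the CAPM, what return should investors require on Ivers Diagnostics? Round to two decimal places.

5.52%

β = ρ × σ_i / σ_m = 0.12 × 37.1% / 14.3% = 0.3113
E(R) = 3.26% + 0.3113 × 7.27% = 5.52%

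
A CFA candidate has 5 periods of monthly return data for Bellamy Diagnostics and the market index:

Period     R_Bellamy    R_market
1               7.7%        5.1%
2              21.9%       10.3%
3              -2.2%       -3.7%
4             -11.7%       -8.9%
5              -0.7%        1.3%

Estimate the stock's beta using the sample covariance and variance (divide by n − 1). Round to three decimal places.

1.629

Mean R_i = (7.7 + 21.9 − 2.2 − 11.7 − 0.7) / 5 = 3.0000%
Mean R_m = (5.1 + 10.3 − 3.7 − 8.9 + 1.3) / 5 = 0.8200%
Σ(R_i − R̄_i)(R_m − R̄_m) = 363.9000  ⇒  Cov = 363.9000 / 4 = 90.9750
Σ(R_m − R̄_m)² = 223.3280  ⇒  Var(R_m) = 223.3280 / 4 = 55.8320
β = Cov / Var(R_m) = 90.9750 / 55.8320 = 1.6294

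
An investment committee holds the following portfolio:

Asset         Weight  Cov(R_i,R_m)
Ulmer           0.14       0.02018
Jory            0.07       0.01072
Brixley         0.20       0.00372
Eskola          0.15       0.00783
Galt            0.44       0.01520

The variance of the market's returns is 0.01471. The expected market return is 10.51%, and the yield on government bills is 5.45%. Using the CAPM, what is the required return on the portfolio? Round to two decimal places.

β_Ulmer = 0.02018 / 0.01471 = 1.3719
β_Jory = 0.01072 / 0.01471 = 0.7288
β_Brixley = 0.00372 / 0.01471 = 0.2529
β_Eskola = 0.00783 / 0.01471 = 0.5323
β_Galt = 0.01520 / 0.01471 = 1.0333
β_P = Σ w_i β_i = 0.14×1.3719 + 0.07×0.7288 + 0.20×0.2529 + 0.15×0.5323 + 0.44×1.0333 = 0.8282
MRP = 10.51% − 5.45% = 5.06%
E(R_P) = R_f + β_P × MRP = 5.45% + 0.8282 × 5.06% = 9.64%

9.64%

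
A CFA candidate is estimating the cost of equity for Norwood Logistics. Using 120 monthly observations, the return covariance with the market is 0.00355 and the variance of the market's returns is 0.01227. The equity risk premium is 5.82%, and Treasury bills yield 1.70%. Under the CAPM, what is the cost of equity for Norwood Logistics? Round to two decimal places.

3.38%

β = Cov(R_i, R_m) / Var(R_m) = 0.00355 / 0.01227 = 0.2893
E(R) = R_f + β × MRP = 1.70% + 0.2893 × 5.82% = 3.38%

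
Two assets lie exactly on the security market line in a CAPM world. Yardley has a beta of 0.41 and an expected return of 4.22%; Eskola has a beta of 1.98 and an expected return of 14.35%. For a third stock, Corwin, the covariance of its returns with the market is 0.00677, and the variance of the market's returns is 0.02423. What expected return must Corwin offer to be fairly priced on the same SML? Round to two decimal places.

MRP = (14.35% − 4.22%) / (1.98 − 0.41) = 6.4522%
R_f = 4.22% − 0.41 × 6.4522% = 1.5746%
β_Corwin = Cov / Var(R_m) = 0.00677 / 0.02423 = 0.2794
E(R_Corwin) = R_f + β × MRP = 1.5746% + 0.2794 × 6.4522% = 3.38%

3.38%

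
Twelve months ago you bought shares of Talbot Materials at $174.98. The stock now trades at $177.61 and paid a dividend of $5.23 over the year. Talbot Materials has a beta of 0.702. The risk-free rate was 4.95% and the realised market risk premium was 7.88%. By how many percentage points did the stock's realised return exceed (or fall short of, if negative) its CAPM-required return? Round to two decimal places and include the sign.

-5.99%

Realised HPR = (P1 + D1 − P0) / P0 = (177.61 + 5.23 − 174.98) / 174.98 = 7.86 / 174.98 = 4.4919%
CAPM required = R_f + β·MRP = 4.95% + 0.702 × 7.88% = 10.48176%
α = realised − required = 4.4919% − 10.48176% = -5.99%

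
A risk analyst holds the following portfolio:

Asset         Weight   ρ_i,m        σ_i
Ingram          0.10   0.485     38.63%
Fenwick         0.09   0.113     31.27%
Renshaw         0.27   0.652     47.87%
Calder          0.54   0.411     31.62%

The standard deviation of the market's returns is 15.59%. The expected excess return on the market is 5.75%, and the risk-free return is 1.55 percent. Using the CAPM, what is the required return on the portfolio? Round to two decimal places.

β_Ingram = 0.485 × 38.63% / 15.59% = 1.2018
β_Fenwick = 0.113 × 31.27% / 15.59% = 0.2267
β_Renshaw = 0.652 × 47.87% / 15.59% = 2.0020
β_Calder = 0.411 × 31.62% / 15.59% = 0.8336
β_P = Σ w_i β_i = 0.10×1.2018 + 0.09×0.2267 + 0.27×2.0020 + 0.54×0.8336 = 1.1313
E(R_P) = R_f + β_P × MRP = 1.55% + 1.1313 × 5.75% = 8.05%

8.05%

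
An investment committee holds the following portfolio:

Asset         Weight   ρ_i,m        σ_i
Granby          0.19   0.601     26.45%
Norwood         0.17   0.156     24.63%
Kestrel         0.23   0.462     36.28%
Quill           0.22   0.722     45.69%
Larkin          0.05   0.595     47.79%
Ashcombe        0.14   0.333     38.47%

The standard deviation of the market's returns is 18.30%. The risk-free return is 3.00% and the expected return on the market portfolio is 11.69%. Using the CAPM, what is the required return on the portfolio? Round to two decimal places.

β_Granby = 0.601 × 26.45% / 18.30% = 0.8687
β_Norwood = 0.156 × 24.63% / 18.30% = 0.2100
β_Kestrel = 0.462 × 36.28% / 18.30% = 0.9159
β_Quill = 0.722 × 45.69% / 18.30% = 1.8026
β_Larkin = 0.595 × 47.79% / 18.30% = 1.5538
β_Ashcombe = 0.333 × 38.47% / 18.30% = 0.7000
β_P = Σ w_i β_i = 0.19×0.8687 + 0.17×0.2100 + 0.23×0.9159 + 0.22×1.8026 + 0.05×1.5538 + 0.14×0.7000 = 0.9837
MRP = 11.69% − 3.00% = 8.69%
E(R_P) = R_f + β_P × MRP = 3.00% + 0.9837 × 8.69% = 11.55%

11.55%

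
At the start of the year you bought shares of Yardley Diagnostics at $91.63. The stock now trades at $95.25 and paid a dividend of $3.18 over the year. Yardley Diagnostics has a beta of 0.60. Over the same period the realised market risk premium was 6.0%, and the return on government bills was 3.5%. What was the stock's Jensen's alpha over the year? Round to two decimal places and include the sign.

Realised HPR = (P1 + D1 − P0) / P0 = (95.25 + 3.18 − 91.63) / 91.63 = 6.80 / 91.63 = 7.4212%
CAPM required = R_f + β·MRP = 3.5% + 0.60 × 6.0% = 7.1000%
α = realised − required = 7.4212% − 7.1000% = +0.32%

+0.32%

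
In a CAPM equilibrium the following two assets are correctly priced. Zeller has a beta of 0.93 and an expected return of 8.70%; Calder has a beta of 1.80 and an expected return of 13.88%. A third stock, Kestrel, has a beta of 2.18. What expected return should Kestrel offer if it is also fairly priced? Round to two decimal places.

MRP (SML slope) = (13.88% − 8.70%) / (1.80 − 0.93) = 5.18% / 0.87 = 5.9540%
R_f (intercept) = 8.70% − 0.93 × 5.9540% = 3.1628%
E(R_Kestrel) = R_f + β × MRP = 3.1628% + 2.18 × 5.9540% = 16.14%

16.14%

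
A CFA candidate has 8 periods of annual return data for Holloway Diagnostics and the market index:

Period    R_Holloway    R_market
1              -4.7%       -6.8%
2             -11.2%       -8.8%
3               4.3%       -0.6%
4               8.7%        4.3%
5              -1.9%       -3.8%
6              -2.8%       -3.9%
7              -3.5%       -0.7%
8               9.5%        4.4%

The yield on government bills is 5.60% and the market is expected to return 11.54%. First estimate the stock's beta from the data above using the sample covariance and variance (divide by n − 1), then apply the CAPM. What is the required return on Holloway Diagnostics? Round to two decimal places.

13.91%

Mean R_i = (-4.7 − 11.2 + 4.3 + 8.7 − 1.9 − 2.8 − 3.5 + 9.5) / 8 = -0.2000%
Mean R_m = (-6.8 − 8.8 − 0.6 + 4.3 − 3.8 − 3.9 − 0.7 + 4.4) / 8 = -1.9875%
Σ(R_i − R̄_i)(R_m − R̄_m) = 224.5600  ⇒  Cov = 224.5600 / 7 = 32.0800
Σ(R_m − R̄_m)² = 160.4288  ⇒  Var(R_m) = 160.4288 / 7 = 22.9184
β = Cov / Var(R_m) = 32.0800 / 22.9184 = 1.3997
MRP = 11.54% − 5.60% = 5.94%
E(R) = R_f + β × MRP = 5.60% + 1.3997 × 5.94% = 13.91%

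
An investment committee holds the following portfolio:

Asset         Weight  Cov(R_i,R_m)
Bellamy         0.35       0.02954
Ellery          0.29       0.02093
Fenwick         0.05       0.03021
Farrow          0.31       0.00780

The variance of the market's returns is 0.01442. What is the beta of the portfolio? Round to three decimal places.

β_Bellamy = 0.02954 / 0.01442 = 2.0485
β_Ellery = 0.02093 / 0.01442 = 1.4515
β_Fenwick = 0.03021 / 0.01442 = 2.0950
β_Farrow = 0.00780 / 0.01442 = 0.5409
β_P = Σ w_i β_i = 0.35×2.0485 + 0.29×1.4515 + 0.05×2.0950 + 0.31×0.5409 = 1.4103

1.410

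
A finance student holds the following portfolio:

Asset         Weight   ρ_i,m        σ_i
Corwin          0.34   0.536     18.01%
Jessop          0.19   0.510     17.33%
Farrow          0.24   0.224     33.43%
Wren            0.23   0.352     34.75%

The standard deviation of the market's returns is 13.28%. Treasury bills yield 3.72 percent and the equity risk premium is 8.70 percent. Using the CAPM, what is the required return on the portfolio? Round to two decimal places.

β_Corwin = 0.536 × 18.01% / 13.28% = 0.7269
β_Jessop = 0.510 × 17.33% / 13.28% = 0.6655
β_Farrow = 0.224 × 33.43% / 13.28% = 0.5639
β_Wren = 0.352 × 34.75% / 13.28% = 0.9211
β_P = Σ w_i β_i = 0.34×0.7269 + 0.19×0.6655 + 0.24×0.5639 + 0.23×0.9211 = 0.7208
E(R_P) = R_f + β_P × MRP = 3.72% + 0.7208 × 8.70% = 9.99%

9.99%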